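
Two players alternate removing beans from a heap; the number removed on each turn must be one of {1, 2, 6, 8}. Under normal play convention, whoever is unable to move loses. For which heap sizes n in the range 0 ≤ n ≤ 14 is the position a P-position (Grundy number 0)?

0, 3, 7, 10, 14

G(0) = 0
G(1) = mex{0} = 1
G(2) = mex{1,0} = 2
G(3) = mex{2,1} = 0
G(4) = mex{0,2} = 1
G(5) = mex{1,0} = 2
G(6) = mex{2,1,0} = 3
G(7) = mex{3,2,1} = 0
G(8) = mex{0,3,2,0} = 1
G(9) = mex{1,0,0,1} = 2
G(10) = mex{2,1,1,2} = 0
G(11) = mex{0,2,2,0} = 1
G(12) = mex{1,0,3,1} = 2
G(13) = mex{2,1,0,2} = 3
G(14) = mex{3,2,1,3} = 0
P-positions are exactly the n with G(n) = 0.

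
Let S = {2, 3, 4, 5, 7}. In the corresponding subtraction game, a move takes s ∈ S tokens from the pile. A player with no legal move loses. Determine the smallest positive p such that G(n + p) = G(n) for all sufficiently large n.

G(0) = 0
G(1) = mex{} = 0
G(2) = mex{0} = 1
G(3) = mex{0,0} = 1
G(4) = mex{1,0,0} = 2
G(5) = mex{1,1,0,0} = 2
G(6) = mex{2,1,1,0} = 3
G(7) = mex{2,2,1,1,0} = 3
G(8) = mex{3,2,2,1,0} = 4
G(9) = mex{3,3,2,2,1} = 0
G(10) = mex{4,3,3,2,1} = 0
G(11) = mex{0,4,3,3,2} = 1
G(12) = mex{0,0,4,3,2} = 1
G(13) = mex{1,0,0,4,3} = 2
G(14) = mex{1,1,0,0,3} = 2
G(15) = mex{2,1,1,0,4} = 3
G(16) = mex{2,2,1,1,0} = 3
G(17) = mex{3,2,2,1,0} = 4
G(18) = mex{3,3,2,2,1} = 0
G(19) = mex{4,3,3,2,1} = 0
G(n+9) = G(n) holds for n = 0,…,6 (a full window of length max(S) = 7), so the sequence is purely periodic with period 9.

9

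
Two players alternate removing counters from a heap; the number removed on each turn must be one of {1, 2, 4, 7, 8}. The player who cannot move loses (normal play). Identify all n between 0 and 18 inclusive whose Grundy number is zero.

0, 3, 6, 9, 12, 15, 18

G(0) = 0
G(1) = mex{0} = 1
G(2) = mex{1,0} = 2
G(3) = mex{2,1} = 0
G(4) = mex{0,2,0} = 1
G(5) = mex{1,0,1} = 2
G(6) = mex{2,1,2} = 0
G(7) = mex{0,2,0,0} = 1
G(8) = mex{1,0,1,1,0} = 2
G(9) = mex{2,1,2,2,1} = 0
G(10) = mex{0,2,0,0,2} = 1
G(11) = mex{1,0,1,1,0} = 2
G(12) = mex{2,1,2,2,1} = 0
G(13) = mex{0,2,0,0,2} = 1
G(14) = mex{1,0,1,1,0} = 2
G(15) = mex{2,1,2,2,1} = 0
G(16) = mex{0,2,0,0,2} = 1
G(17) = mex{1,0,1,1,0} = 2
G(18) = mex{2,1,2,2,1} = 0
P-positions are exactly the n with G(n) = 0.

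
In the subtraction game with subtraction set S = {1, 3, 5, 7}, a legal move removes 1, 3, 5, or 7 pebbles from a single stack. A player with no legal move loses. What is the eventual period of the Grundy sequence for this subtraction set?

G(0) = 0
G(1) = mex{0} = 1
G(2) = mex{1} = 0
G(3) = mex{0,0} = 1
G(4) = mex{1,1} = 0
G(5) = mex{0,0,0} = 1
G(6) = mex{1,1,1} = 0
G(7) = mex{0,0,0,0} = 1
G(8) = mex{1,1,1,1} = 0
G(9) = mex{0,0,0,0} = 1
G(10) = mex{1,1,1,1} = 0
G(11) = mex{0,0,0,0} = 1
G(12) = mex{1,1,1,1} = 0
G(13) = mex{0,0,0,0} = 1
G(14) = mex{1,1,1,1} = 0
G(n+2) = G(n) holds for n = 0,…,6 (a full window of length max(S) = 7), so the sequence is purely periodic with period 2.

2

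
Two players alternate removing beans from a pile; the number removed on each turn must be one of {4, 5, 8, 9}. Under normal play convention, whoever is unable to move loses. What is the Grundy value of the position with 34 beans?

G(0) = 0
G(1) = mex{} = 0
G(2) = mex{} = 0
G(3) = mex{} = 0
G(4) = mex{0} = 1
G(5) = mex{0,0} = 1
G(6) = mex{0,0} = 1
G(7) = mex{0,0} = 1
G(8) = mex{1,0,0} = 2
G(9) = mex{1,1,0,0} = 2
G(10) = mex{1,1,0,0} = 2
G(11) = mex{1,1,0,0} = 2
G(12) = mex{2,1,1,0} = 3
G(13) = mex{2,2,1,1} = 0
G(14) = mex{2,2,1,1} = 0
G(15) = mex{2,2,1,1} = 0
G(16) = mex{3,2,2,1} = 0
G(17) = mex{0,3,2,2} = 1
G(18) = mex{0,0,2,2} = 1
G(19) = mex{0,0,2,2} = 1
G(20) = mex{0,0,3,2} = 1
G(21) = mex{1,0,0,3} = 2
G(22) = mex{1,1,0,0} = 2
G(23) = mex{1,1,0,0} = 2
G(24) = mex{1,1,0,0} = 2
G(25) = mex{2,1,1,0} = 3
G(26) = mex{2,2,1,1} = 0
G(27) = mex{2,2,1,1} = 0
G(28) = mex{2,2,1,1} = 0
G(29) = mex{3,2,2,1} = 0
G(30) = mex{0,3,2,2} = 1
G(31) = mex{0,0,2,2} = 1
G(32) = mex{0,0,2,2} = 1
G(33) = mex{0,0,3,2} = 1
G(34) = mex{1,0,0,3} = 2

2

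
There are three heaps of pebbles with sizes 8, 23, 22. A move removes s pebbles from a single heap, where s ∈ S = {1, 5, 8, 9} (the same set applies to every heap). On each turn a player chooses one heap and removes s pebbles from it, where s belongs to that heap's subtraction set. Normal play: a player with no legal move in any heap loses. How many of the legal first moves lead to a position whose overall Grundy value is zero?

All heaps use S = {1, 5, 8, 9}:
G(0) = 0
G(1) = mex{0} = 1
G(2) = mex{1} = 0
G(3) = mex{0} = 1
G(4) = mex{1} = 0
G(5) = mex{0,0} = 1
G(6) = mex{1,1} = 0
G(7) = mex{0,0} = 1
G(8) = mex{1,1,0} = 2
G(9) = mex{2,0,1,0} = 3
G(10) = mex{3,1,0,1} = 2
G(11) = mex{2,0,1,0} = 3
G(12) = mex{3,1,0,1} = 2
G(13) = mex{2,2,1,0} = 3
G(14) = mex{3,3,0,1} = 2
G(15) = mex{2,2,1,0} = 3
G(16) = mex{3,3,2,1} = 0
G(17) = mex{0,2,3,2} = 1
G(18) = mex{1,3,2,3} = 0
G(19) = mex{0,2,3,2} = 1
G(20) = mex{1,3,2,3} = 0
G(21) = mex{0,0,3,2} = 1
G(22) = mex{1,1,2,3} = 0
G(23) = mex{0,0,3,2} = 1
Heap A: G(8) = 2.
Heap B: G(23) = 1.
Heap C: G(22) = 0.
Combined Grundy value = 2 ⊕ 1 ⊕ 0 = 3.
A winning move leaves total XOR = 0, i.e. changes one component's Grundy value g to g ⊕ X where X is the current total.
Heap A: need g' = 2⊕3 = 1. Options: 8−1→G=1, 8−5→G=1, 8−8→G=0. Hits: 2.
Heap B: need g' = 1⊕3 = 2. Options: 23−1→G=0, 23−5→G=0, 23−8→G=3, 23−9→G=2. Hits: 1.
Heap C: need g' = 0⊕3 = 3. Options: 22−1→G=1, 22−5→G=1, 22−8→G=2, 22−9→G=3. Hits: 1.

4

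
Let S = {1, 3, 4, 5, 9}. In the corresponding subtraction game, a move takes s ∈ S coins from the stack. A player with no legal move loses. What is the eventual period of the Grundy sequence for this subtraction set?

8

n :  0  1  2  3  4  5  6  7  8  9 10 11 12 13 14 15 16 17 18
G :  0  1  0  1  2  3  2  3  0  1  0  1  2  3  2  3  0  1  0
G(n+8) = G(n) holds for n = 0,…,8 (a full window of length max(S) = 9), so the sequence is purely periodic with period 8.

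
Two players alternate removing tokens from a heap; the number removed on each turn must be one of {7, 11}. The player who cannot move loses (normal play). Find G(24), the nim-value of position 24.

n :  0  1  2  3  4  5  6  7  8  9 10 11 12 13 14 15 16 17 18 19 20 21 22 23 24
G :  0  0  0  0  0  0  0  1  1  1  1  1  1  1  2  2  2  2  0  0  0  0  0  0  0

0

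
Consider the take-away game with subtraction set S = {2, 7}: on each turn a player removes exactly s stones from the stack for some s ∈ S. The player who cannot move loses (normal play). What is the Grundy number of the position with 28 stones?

n :  0  1  2  3  4  5  6  7  8  9 10 11 12 13 14 15 16 17 18 19 20 21 22 23 24 25 26 27 28
G :  0  0  1  1  0  0  1  1  2  0  0  1  1  0  0  1  1  2  0  0  1  1  0  0  1  1  2  0  0

0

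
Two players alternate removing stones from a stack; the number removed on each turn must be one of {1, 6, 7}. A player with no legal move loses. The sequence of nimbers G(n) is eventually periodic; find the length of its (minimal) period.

12

n :  0  1  2  3  4  5  6  7  8  9 10 11 12 13 14 15 16 17 18 19 20 21 22 23 24 25
G :  0  1  0  1  0  1  2  3  2  3  2  3  0  1  0  1  0  1  2  3  2  3  2  3  0  1
G(n+12) = G(n) holds for n = 0,…,6 (a full window of length max(S) = 7), so the sequence is purely periodic with period 12.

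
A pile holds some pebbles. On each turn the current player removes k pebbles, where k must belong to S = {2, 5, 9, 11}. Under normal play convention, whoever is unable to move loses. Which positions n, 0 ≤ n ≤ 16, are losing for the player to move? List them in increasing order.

n :  0  1  2  3  4  5  6  7  8  9 10 11 12 13 14 15 16
G :  0  0  1  1  0  2  1  0  0  1  1  2  2  3  0  2  1
P-positions are exactly the n with G(n) = 0.

0, 1, 4, 7, 8, 14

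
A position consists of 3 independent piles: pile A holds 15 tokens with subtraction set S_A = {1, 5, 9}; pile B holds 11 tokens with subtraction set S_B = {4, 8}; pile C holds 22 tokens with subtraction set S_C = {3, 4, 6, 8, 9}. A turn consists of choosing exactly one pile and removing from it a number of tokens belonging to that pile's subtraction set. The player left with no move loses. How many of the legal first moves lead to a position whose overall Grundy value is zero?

0

Pile A, S = {1, 5, 9}:
G(0) = 0
G(1) = mex{0} = 1
G(2) = mex{1} = 0
G(3) = mex{0} = 1
G(4) = mex{1} = 0
G(5) = mex{0,0} = 1
G(6) = mex{1,1} = 0
G(7) = mex{0,0} = 1
G(8) = mex{1,1} = 0
G(9) = mex{0,0,0} = 1
G(10) = mex{1,1,1} = 0
G(11) = mex{0,0,0} = 1
G(12) = mex{1,1,1} = 0
G(13) = mex{0,0,0} = 1
G(14) = mex{1,1,1} = 0
G(15) = mex{0,0,0} = 1
G_A(15) = 1.
Pile B, S = {4, 8}:
G(0) = 0
G(1) = mex{} = 0
G(2) = mex{} = 0
G(3) = mex{} = 0
G(4) = mex{0} = 1
G(5) = mex{0} = 1
G(6) = mex{0} = 1
G(7) = mex{0} = 1
G(8) = mex{1,0} = 2
G(9) = mex{1,0} = 2
G(10) = mex{1,0} = 2
G(11) = mex{1,0} = 2
G_B(11) = 2.
Pile C, S = {3, 4, 6, 8, 9}:
G(0) = 0
G(1) = mex{} = 0
G(2) = mex{} = 0
G(3) = mex{0} = 1
G(4) = mex{0,0} = 1
G(5) = mex{0,0} = 1
G(6) = mex{1,0,0} = 2
G(7) = mex{1,1,0} = 2
G(8) = mex{1,1,0,0} = 2
G(9) = mex{2,1,1,0,0} = 3
G(10) = mex{2,2,1,0,0} = 3
G(11) = mex{2,2,1,1,0} = 3
G(12) = mex{3,2,2,1,1} = 0
G(13) = mex{3,3,2,1,1} = 0
G(14) = mex{3,3,2,2,1} = 0
G(15) = mex{0,3,3,2,2} = 1
G(16) = mex{0,0,3,2,2} = 1
G(17) = mex{0,0,3,3,2} = 1
G(18) = mex{1,0,0,3,3} = 2
G(19) = mex{1,1,0,3,3} = 2
G(20) = mex{1,1,0,0,3} = 2
G(21) = mex{2,1,1,0,0} = 3
G(22) = mex{2,2,1,0,0} = 3
G_C(22) = 3.
Combined Grundy value = 1 ⊕ 2 ⊕ 3 = 0.
A winning move leaves total XOR = 0, i.e. changes one component's Grundy value g to g ⊕ X where X is the current total.
Pile A: target g' = 1⊕0 = 1, but every legal move changes the Grundy value (mex property), so 0 moves.
Pile B: target g' = 2⊕0 = 2, but every legal move changes the Grundy value (mex property), so 0 moves.
Pile C: target g' = 3⊕0 = 3, but every legal move changes the Grundy value (mex property), so 0 moves.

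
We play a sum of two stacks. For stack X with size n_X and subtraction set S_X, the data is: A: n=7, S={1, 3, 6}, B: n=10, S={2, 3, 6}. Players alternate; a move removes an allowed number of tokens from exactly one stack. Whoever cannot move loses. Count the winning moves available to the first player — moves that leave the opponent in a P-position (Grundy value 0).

1

Stack A, S = {1, 3, 6}:
n : 0 1 2 3 4 5 6 7
G : 0 1 0 1 0 1 2 3
G_A(7) = 3.
Stack B, S = {2, 3, 6}:
n :  0  1  2  3  4  5  6  7  8  9 10
G :  0  0  1  1  2  0  3  1  2  0  0
G_B(10) = 0.
Combined Grundy value = 3 ⊕ 0 = 3.
A winning move leaves total XOR = 0, i.e. changes one component's Grundy value g to g ⊕ X where X is the current total.
Stack A: need g' = 3⊕3 = 0. Options: 7−1→G=2, 7−3→G=0, 7−6→G=1. Hits: 1.
Stack B: need g' = 0⊕3 = 3. Options: 10−2→G=2, 10−3→G=1, 10−6→G=2. Hits: 0.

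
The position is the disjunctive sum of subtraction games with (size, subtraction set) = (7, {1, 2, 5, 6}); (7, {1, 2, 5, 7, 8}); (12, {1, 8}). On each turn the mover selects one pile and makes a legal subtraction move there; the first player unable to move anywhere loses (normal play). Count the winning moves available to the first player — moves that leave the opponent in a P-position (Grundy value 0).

Pile A, S = {1, 2, 5, 6}:
n : 0 1 2 3 4 5 6 7
G : 0 1 2 0 1 2 3 0
G_A(7) = 0.
Pile B, S = {1, 2, 5, 7, 8}:
G(0) = 0
G(1) = mex{0} = 1
G(2) = mex{1,0} = 2
G(3) = mex{2,1} = 0
G(4) = mex{0,2} = 1
G(5) = mex{1,0,0} = 2
G(6) = mex{2,1,1} = 0
G(7) = mex{0,2,2,0} = 1
G_B(7) = 1.
Pile C, S = {1, 8}:
n :  0  1  2  3  4  5  6  7  8  9 10 11 12
G :  0  1  0  1  0  1  0  1  2  0  1  0  1
G_C(12) = 1.
Combined Grundy value = 0 ⊕ 1 ⊕ 1 = 0.
A winning move leaves total XOR = 0, i.e. changes one component's Grundy value g to g ⊕ X where X is the current total.
Pile A: target g' = 0⊕0 = 0, but every legal move changes the Grundy value (mex property), so 0 moves.
Pile B: target g' = 1⊕0 = 1, but every legal move changes the Grundy value (mex property), so 0 moves.
Pile C: target g' = 1⊕0 = 1, but every legal move changes the Grundy value (mex property), so 0 moves.

0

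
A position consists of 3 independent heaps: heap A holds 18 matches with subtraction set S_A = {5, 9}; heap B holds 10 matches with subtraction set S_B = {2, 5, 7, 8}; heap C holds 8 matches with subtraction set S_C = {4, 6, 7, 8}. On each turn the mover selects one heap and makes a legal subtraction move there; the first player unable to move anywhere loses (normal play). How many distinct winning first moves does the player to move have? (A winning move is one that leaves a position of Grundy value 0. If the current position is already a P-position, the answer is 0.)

6

Heap A, S = {5, 9}:
n :  0  1  2  3  4  5  6  7  8  9 10 11 12 13 14 15 16 17 18
G :  0  0  0  0  0  1  1  1  1  1  2  2  2  2  0  0  0  0  0
G_A(18) = 0.
Heap B, S = {2, 5, 7, 8}:
n :  0  1  2  3  4  5  6  7  8  9 10
G :  0  0  1  1  0  2  1  3  2  2  0
G_B(10) = 0.
Heap C, S = {4, 6, 7, 8}:
n : 0 1 2 3 4 5 6 7 8
G : 0 0 0 0 1 1 1 1 2
G_C(8) = 2.
Combined Grundy value = 0 ⊕ 0 ⊕ 2 = 2.
A winning move leaves total XOR = 0, i.e. changes one component's Grundy value g to g ⊕ X where X is the current total.
Heap A: need g' = 0⊕2 = 2. Options: 18−5→G=2, 18−9→G=1. Hits: 1.
Heap B: need g' = 0⊕2 = 2. Options: 10−2→G=2, 10−5→G=2, 10−7→G=1, 10−8→G=1. Hits: 2.
Heap C: need g' = 2⊕2 = 0. Options: 8−4→G=1, 8−6→G=0, 8−7→G=0, 8−8→G=0. Hits: 3.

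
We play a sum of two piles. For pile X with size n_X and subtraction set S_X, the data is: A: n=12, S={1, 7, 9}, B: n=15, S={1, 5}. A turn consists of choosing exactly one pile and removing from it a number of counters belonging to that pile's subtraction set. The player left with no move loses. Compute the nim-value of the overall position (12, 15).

1

Pile A, S = {1, 7, 9}:
G(0) = 0
G(1) = mex{0} = 1
G(2) = mex{1} = 0
G(3) = mex{0} = 1
G(4) = mex{1} = 0
G(5) = mex{0} = 1
G(6) = mex{1} = 0
G(7) = mex{0,0} = 1
G(8) = mex{1,1} = 0
G(9) = mex{0,0,0} = 1
G(10) = mex{1,1,1} = 0
G(11) = mex{0,0,0} = 1
G(12) = mex{1,1,1} = 0
G_A(12) = 0.
Pile B, S = {1, 5}:
G(0) = 0
G(1) = mex{0} = 1
G(2) = mex{1} = 0
G(3) = mex{0} = 1
G(4) = mex{1} = 0
G(5) = mex{0,0} = 1
G(6) = mex{1,1} = 0
G(7) = mex{0,0} = 1
G(8) = mex{1,1} = 0
G(9) = mex{0,0} = 1
G(10) = mex{1,1} = 0
G(11) = mex{0,0} = 1
G(12) = mex{1,1} = 0
G(13) = mex{0,0} = 1
G(14) = mex{1,1} = 0
G(15) = mex{0,0} = 1
G_B(15) = 1.
Combined Grundy value = 0 ⊕ 1 = 1.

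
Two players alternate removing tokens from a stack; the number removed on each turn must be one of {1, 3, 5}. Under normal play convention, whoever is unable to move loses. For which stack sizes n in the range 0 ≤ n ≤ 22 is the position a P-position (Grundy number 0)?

0, 2, 4, 6, 8, 10, 12, 14, 16, 18, 20, 22

n :  0  1  2  3  4  5  6  7  8  9 10 11 12 13 14 15 16 17 18 19 20 21 22
G :  0  1  0  1  0  1  0  1  0  1  0  1  0  1  0  1  0  1  0  1  0  1  0
P-positions are exactly the n with G(n) = 0.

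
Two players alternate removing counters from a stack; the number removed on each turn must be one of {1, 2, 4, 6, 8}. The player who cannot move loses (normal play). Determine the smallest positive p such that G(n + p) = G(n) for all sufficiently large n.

G(0) = 0
G(1) = mex{0} = 1
G(2) = mex{1,0} = 2
G(3) = mex{2,1} = 0
G(4) = mex{0,2,0} = 1
G(5) = mex{1,0,1} = 2
G(6) = mex{2,1,2,0} = 3
G(7) = mex{3,2,0,1} = 4
G(8) = mex{4,3,1,2,0} = 5
G(9) = mex{5,4,2,0,1} = 3
G(10) = mex{3,5,3,1,2} = 0
G(11) = mex{0,3,4,2,0} = 1
G(12) = mex{1,0,5,3,1} = 2
G(13) = mex{2,1,3,4,2} = 0
G(14) = mex{0,2,0,5,3} = 1
G(15) = mex{1,0,1,3,4} = 2
G(16) = mex{2,1,2,0,5} = 3
G(17) = mex{3,2,0,1,3} = 4
G(18) = mex{4,3,1,2,0} = 5
G(19) = mex{5,4,2,0,1} = 3
G(20) = mex{3,5,3,1,2} = 0
G(21) = mex{0,3,4,2,0} = 1
G(n+10) = G(n) holds for n = 0,…,7 (a full window of length max(S) = 8), so the sequence is purely periodic with period 10.

10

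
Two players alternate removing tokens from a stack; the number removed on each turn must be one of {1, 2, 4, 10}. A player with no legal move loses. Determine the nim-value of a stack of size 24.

0

n :  0  1  2  3  4  5  6  7  8  9 10 11 12 13 14 15 16 17 18 19 20 21 22 23 24
G :  0  1  2  0  1  2  0  1  2  0  1  2  0  1  2  0  1  2  0  1  2  0  1  2  0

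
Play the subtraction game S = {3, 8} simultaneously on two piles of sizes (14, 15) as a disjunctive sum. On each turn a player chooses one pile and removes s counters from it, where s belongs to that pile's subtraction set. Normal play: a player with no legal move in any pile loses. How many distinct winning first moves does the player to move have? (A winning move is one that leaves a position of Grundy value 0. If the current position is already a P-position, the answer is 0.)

All piles use S = {3, 8}:
n :  0  1  2  3  4  5  6  7  8  9 10 11 12 13 14 15
G :  0  0  0  1  1  1  0  0  2  1  1  0  0  0  1  1
Pile A: G(14) = 1.
Pile B: G(15) = 1.
Combined Grundy value = 1 ⊕ 1 = 0.
A winning move leaves total XOR = 0, i.e. changes one component's Grundy value g to g ⊕ X where X is the current total.
Pile A: target g' = 1⊕0 = 1, but every legal move changes the Grundy value (mex property), so 0 moves.
Pile B: target g' = 1⊕0 = 1, but every legal move changes the Grundy value (mex property), so 0 moves.

0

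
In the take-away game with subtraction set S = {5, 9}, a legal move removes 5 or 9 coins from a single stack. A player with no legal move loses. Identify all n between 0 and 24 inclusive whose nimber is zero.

0, 1, 2, 3, 4, 14, 15, 16, 17, 18

G(0) = 0
G(1) = mex{} = 0
G(2) = mex{} = 0
G(3) = mex{} = 0
G(4) = mex{} = 0
G(5) = mex{0} = 1
G(6) = mex{0} = 1
G(7) = mex{0} = 1
G(8) = mex{0} = 1
G(9) = mex{0,0} = 1
G(10) = mex{1,0} = 2
G(11) = mex{1,0} = 2
G(12) = mex{1,0} = 2
G(13) = mex{1,0} = 2
G(14) = mex{1,1} = 0
G(15) = mex{2,1} = 0
G(16) = mex{2,1} = 0
G(17) = mex{2,1} = 0
G(18) = mex{2,1} = 0
G(19) = mex{0,2} = 1
G(20) = mex{0,2} = 1
G(21) = mex{0,2} = 1
G(22) = mex{0,2} = 1
G(23) = mex{0,0} = 1
G(24) = mex{1,0} = 2
P-positions are exactly the n with G(n) = 0.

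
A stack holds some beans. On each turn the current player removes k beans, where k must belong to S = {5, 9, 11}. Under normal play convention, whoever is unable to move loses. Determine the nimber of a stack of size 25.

1

n :  0  1  2  3  4  5  6  7  8  9 10 11 12 13 14 15 16 17 18 19 20 21 22 23 24 25
G :  0  0  0  0  0  1  1  1  1  1  2  2  2  2  2  3  0  0  0  0  0  1  1  1  1  1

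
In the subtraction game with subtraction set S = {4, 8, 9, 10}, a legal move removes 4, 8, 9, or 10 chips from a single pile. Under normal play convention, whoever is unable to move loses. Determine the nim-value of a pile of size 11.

2

n :  0  1  2  3  4  5  6  7  8  9 10 11
G :  0  0  0  0  1  1  1  1  2  2  2  2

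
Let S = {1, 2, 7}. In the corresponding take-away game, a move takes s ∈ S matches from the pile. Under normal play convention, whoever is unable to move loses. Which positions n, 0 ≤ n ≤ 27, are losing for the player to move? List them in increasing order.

0, 3, 6, 9, 12, 15, 18, 21, 24, 27

n :  0  1  2  3  4  5  6  7  8  9 10 11 12 13 14 15 16 17 18 19 20 21 22 23 24 25 26 27
G :  0  1  2  0  1  2  0  1  2  0  1  2  0  1  2  0  1  2  0  1  2  0  1  2  0  1  2  0
P-positions are exactly the n with G(n) = 0.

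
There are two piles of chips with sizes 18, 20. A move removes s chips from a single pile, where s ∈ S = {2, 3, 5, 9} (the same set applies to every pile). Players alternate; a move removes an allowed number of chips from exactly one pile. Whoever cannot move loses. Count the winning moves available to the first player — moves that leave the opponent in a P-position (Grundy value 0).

3

All piles use S = {2, 3, 5, 9}:
n :  0  1  2  3  4  5  6  7  8  9 10 11 12 13 14 15 16 17 18 19 20
G :  0  0  1  1  2  2  3  0  0  1  1  2  2  3  0  0  1  1  2  2  3
Pile A: G(18) = 2.
Pile B: G(20) = 3.
Combined Grundy value = 2 ⊕ 3 = 1.
A winning move leaves total XOR = 0, i.e. changes one component's Grundy value g to g ⊕ X where X is the current total.
Pile A: need g' = 2⊕1 = 3. Options: 18−2→G=1, 18−3→G=0, 18−5→G=3, 18−9→G=1. Hits: 1.
Pile B: need g' = 3⊕1 = 2. Options: 20−2→G=2, 20−3→G=1, 20−5→G=0, 20−9→G=2. Hits: 2.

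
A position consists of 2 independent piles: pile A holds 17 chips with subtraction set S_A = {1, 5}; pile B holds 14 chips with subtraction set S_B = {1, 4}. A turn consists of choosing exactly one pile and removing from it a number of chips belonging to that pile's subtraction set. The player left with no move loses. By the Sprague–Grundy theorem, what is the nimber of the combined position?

Pile A, S = {1, 5}:
G(0) = 0
G(1) = mex{0} = 1
G(2) = mex{1} = 0
G(3) = mex{0} = 1
G(4) = mex{1} = 0
G(5) = mex{0,0} = 1
G(6) = mex{1,1} = 0
G(7) = mex{0,0} = 1
G(8) = mex{1,1} = 0
G(9) = mex{0,0} = 1
G(10) = mex{1,1} = 0
G(11) = mex{0,0} = 1
G(12) = mex{1,1} = 0
G(13) = mex{0,0} = 1
G(14) = mex{1,1} = 0
G(15) = mex{0,0} = 1
G(16) = mex{1,1} = 0
G(17) = mex{0,0} = 1
G_A(17) = 1.
Pile B, S = {1, 4}:
G(0) = 0
G(1) = mex{0} = 1
G(2) = mex{1} = 0
G(3) = mex{0} = 1
G(4) = mex{1,0} = 2
G(5) = mex{2,1} = 0
G(6) = mex{0,0} = 1
G(7) = mex{1,1} = 0
G(8) = mex{0,2} = 1
G(9) = mex{1,0} = 2
G(10) = mex{2,1} = 0
G(11) = mex{0,0} = 1
G(12) = mex{1,1} = 0
G(13) = mex{0,2} = 1
G(14) = mex{1,0} = 2
G_B(14) = 2.
Combined Grundy value = 1 ⊕ 2 = 3.

3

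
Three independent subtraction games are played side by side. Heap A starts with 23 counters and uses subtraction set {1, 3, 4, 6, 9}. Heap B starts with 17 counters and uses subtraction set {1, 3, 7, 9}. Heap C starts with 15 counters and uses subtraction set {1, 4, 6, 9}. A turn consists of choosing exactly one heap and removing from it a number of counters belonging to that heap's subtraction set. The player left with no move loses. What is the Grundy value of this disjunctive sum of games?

3

Heap A, S = {1, 3, 4, 6, 9}:
G(0) = 0
G(1) = mex{0} = 1
G(2) = mex{1} = 0
G(3) = mex{0,0} = 1
G(4) = mex{1,1,0} = 2
G(5) = mex{2,0,1} = 3
G(6) = mex{3,1,0,0} = 2
G(7) = mex{2,2,1,1} = 0
G(8) = mex{0,3,2,0} = 1
G(9) = mex{1,2,3,1,0} = 4
G(10) = mex{4,0,2,2,1} = 3
G(11) = mex{3,1,0,3,0} = 2
G(12) = mex{2,4,1,2,1} = 0
G(13) = mex{0,3,4,0,2} = 1
G(14) = mex{1,2,3,1,3} = 0
G(15) = mex{0,0,2,4,2} = 1
G(16) = mex{1,1,0,3,0} = 2
G(17) = mex{2,0,1,2,1} = 3
G(18) = mex{3,1,0,0,4} = 2
G(19) = mex{2,2,1,1,3} = 0
G(20) = mex{0,3,2,0,2} = 1
G(21) = mex{1,2,3,1,0} = 4
G(22) = mex{4,0,2,2,1} = 3
G(23) = mex{3,1,0,3,0} = 2
G_A(23) = 2.
Heap B, S = {1, 3, 7, 9}:
n :  0  1  2  3  4  5  6  7  8  9 10 11 12 13 14 15 16 17
G :  0  1  0  1  0  1  0  1  0  1  0  1  0  1  0  1  0  1
G_B(17) = 1.
Heap C, S = {1, 4, 6, 9}:
G(0) = 0
G(1) = mex{0} = 1
G(2) = mex{1} = 0
G(3) = mex{0} = 1
G(4) = mex{1,0} = 2
G(5) = mex{2,1} = 0
G(6) = mex{0,0,0} = 1
G(7) = mex{1,1,1} = 0
G(8) = mex{0,2,0} = 1
G(9) = mex{1,0,1,0} = 2
G(10) = mex{2,1,2,1} = 0
G(11) = mex{0,0,0,0} = 1
G(12) = mex{1,1,1,1} = 0
G(13) = mex{0,2,0,2} = 1
G(14) = mex{1,0,1,0} = 2
G(15) = mex{2,1,2,1} = 0
G_C(15) = 0.
Combined Grundy value = 2 ⊕ 1 ⊕ 0 = 3.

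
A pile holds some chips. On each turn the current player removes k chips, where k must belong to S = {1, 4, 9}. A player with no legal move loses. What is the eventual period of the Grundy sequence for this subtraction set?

n :  0  1  2  3  4  5  6  7  8  9 10 11 12 13 14 15
G :  0  1  0  1  2  0  1  0  1  2  0  1  0  1  2  0
G(n+5) = G(n) holds for n = 0,…,8 (a full window of length max(S) = 9), so the sequence is purely periodic with period 5.

5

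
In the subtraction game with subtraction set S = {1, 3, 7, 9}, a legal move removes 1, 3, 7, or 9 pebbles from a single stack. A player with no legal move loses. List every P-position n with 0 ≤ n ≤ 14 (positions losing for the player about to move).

n :  0  1  2  3  4  5  6  7  8  9 10 11 12 13 14
G :  0  1  0  1  0  1  0  1  0  1  0  1  0  1  0
P-positions are exactly the n with G(n) = 0.

0, 2, 4, 6, 8, 10, 12, 14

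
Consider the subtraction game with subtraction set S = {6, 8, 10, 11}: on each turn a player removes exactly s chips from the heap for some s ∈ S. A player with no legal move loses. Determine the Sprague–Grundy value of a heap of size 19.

0

G(0) = 0
G(1) = mex{} = 0
G(2) = mex{} = 0
G(3) = mex{} = 0
G(4) = mex{} = 0
G(5) = mex{} = 0
G(6) = mex{0} = 1
G(7) = mex{0} = 1
G(8) = mex{0,0} = 1
G(9) = mex{0,0} = 1
G(10) = mex{0,0,0} = 1
G(11) = mex{0,0,0,0} = 1
G(12) = mex{1,0,0,0} = 2
G(13) = mex{1,0,0,0} = 2
G(14) = mex{1,1,0,0} = 2
G(15) = mex{1,1,0,0} = 2
G(16) = mex{1,1,1,0} = 2
G(17) = mex{1,1,1,1} = 0
G(18) = mex{2,1,1,1} = 0
G(19) = mex{2,1,1,1} = 0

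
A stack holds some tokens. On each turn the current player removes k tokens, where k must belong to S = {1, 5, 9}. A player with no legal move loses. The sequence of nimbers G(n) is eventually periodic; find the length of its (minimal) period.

n :  0  1  2  3  4  5  6  7  8  9 10 11 12 13 14
G :  0  1  0  1  0  1  0  1  0  1  0  1  0  1  0
G(n+2) = G(n) holds for n = 0,…,8 (a full window of length max(S) = 9), so the sequence is purely periodic with period 2.

2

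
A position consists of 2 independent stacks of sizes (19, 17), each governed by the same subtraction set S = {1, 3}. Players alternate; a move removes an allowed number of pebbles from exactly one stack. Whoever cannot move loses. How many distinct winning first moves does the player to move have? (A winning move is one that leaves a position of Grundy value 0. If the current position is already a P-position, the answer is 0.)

All stacks use S = {1, 3}:
n :  0  1  2  3  4  5  6  7  8  9 10 11 12 13 14 15 16 17 18 19
G :  0  1  0  1  0  1  0  1  0  1  0  1  0  1  0  1  0  1  0  1
Stack A: G(19) = 1.
Stack B: G(17) = 1.
Combined Grundy value = 1 ⊕ 1 = 0.
A winning move leaves total XOR = 0, i.e. changes one component's Grundy value g to g ⊕ X where X is the current total.
Stack A: target g' = 1⊕0 = 1, but every legal move changes the Grundy value (mex property), so 0 moves.
Stack B: target g' = 1⊕0 = 1, but every legal move changes the Grundy value (mex property), so 0 moves.

0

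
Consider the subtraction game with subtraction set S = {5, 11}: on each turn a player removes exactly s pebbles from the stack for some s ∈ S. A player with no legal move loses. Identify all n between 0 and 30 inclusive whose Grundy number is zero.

n :  0  1  2  3  4  5  6  7  8  9 10 11 12 13 14 15 16 17 18 19 20 21 22 23 24 25 26 27 28 29 30
G :  0  0  0  0  0  1  1  1  1  1  0  2  2  2  2  1  0  0  0  0  0  1  1  1  1  1  0  2  2  2  2
P-positions are exactly the n with G(n) = 0.

0, 1, 2, 3, 4, 10, 16, 17, 18, 19, 20, 26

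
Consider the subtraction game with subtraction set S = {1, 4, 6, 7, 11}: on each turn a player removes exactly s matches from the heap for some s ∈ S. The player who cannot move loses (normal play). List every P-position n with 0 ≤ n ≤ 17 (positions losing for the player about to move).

0, 2, 5, 10, 15

n :  0  1  2  3  4  5  6  7  8  9 10 11 12 13 14 15 16 17
G :  0  1  0  1  2  0  1  2  3  2  0  1  2  3  4  0  1  2
P-positions are exactly the n with G(n) = 0.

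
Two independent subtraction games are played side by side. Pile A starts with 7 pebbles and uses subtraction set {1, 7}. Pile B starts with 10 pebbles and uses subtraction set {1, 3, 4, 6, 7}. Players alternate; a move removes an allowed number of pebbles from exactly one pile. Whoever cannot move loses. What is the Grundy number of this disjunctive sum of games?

Pile A, S = {1, 7}:
n : 0 1 2 3 4 5 6 7
G : 0 1 0 1 0 1 0 1
G_A(7) = 1.
Pile B, S = {1, 3, 4, 6, 7}:
G(0) = 0
G(1) = mex{0} = 1
G(2) = mex{1} = 0
G(3) = mex{0,0} = 1
G(4) = mex{1,1,0} = 2
G(5) = mex{2,0,1} = 3
G(6) = mex{3,1,0,0} = 2
G(7) = mex{2,2,1,1,0} = 3
G(8) = mex{3,3,2,0,1} = 4
G(9) = mex{4,2,3,1,0} = 5
G(10) = mex{5,3,2,2,1} = 0
G_B(10) = 0.
Combined Grundy value = 1 ⊕ 0 = 1.

1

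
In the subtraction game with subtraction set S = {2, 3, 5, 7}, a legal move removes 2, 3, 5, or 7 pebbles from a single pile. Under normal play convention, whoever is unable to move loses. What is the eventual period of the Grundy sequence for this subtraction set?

G(0) = 0
G(1) = mex{} = 0
G(2) = mex{0} = 1
G(3) = mex{0,0} = 1
G(4) = mex{1,0} = 2
G(5) = mex{1,1,0} = 2
G(6) = mex{2,1,0} = 3
G(7) = mex{2,2,1,0} = 3
G(8) = mex{3,2,1,0} = 4
G(9) = mex{3,3,2,1} = 0
G(10) = mex{4,3,2,1} = 0
G(11) = mex{0,4,3,2} = 1
G(12) = mex{0,0,3,2} = 1
G(13) = mex{1,0,4,3} = 2
G(14) = mex{1,1,0,3} = 2
G(15) = mex{2,1,0,4} = 3
G(16) = mex{2,2,1,0} = 3
G(17) = mex{3,2,1,0} = 4
G(18) = mex{3,3,2,1} = 0
G(19) = mex{4,3,2,1} = 0
G(n+9) = G(n) holds for n = 0,…,6 (a full window of length max(S) = 7), so the sequence is purely periodic with period 9.

9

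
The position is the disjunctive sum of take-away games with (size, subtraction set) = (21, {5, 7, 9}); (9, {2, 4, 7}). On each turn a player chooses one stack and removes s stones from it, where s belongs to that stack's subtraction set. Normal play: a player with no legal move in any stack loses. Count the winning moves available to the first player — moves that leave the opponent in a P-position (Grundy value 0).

Stack A, S = {5, 7, 9}:
n :  0  1  2  3  4  5  6  7  8  9 10 11 12 13 14 15 16 17 18 19 20 21
G :  0  0  0  0  0  1  1  1  1  1  2  2  2  2  0  0  0  0  0  1  1  1
G_A(21) = 1.
Stack B, S = {2, 4, 7}:
G(0) = 0
G(1) = mex{} = 0
G(2) = mex{0} = 1
G(3) = mex{0} = 1
G(4) = mex{1,0} = 2
G(5) = mex{1,0} = 2
G(6) = mex{2,1} = 0
G(7) = mex{2,1,0} = 3
G(8) = mex{0,2,0} = 1
G(9) = mex{3,2,1} = 0
G_B(9) = 0.
Combined Grundy value = 1 ⊕ 0 = 1.
A winning move leaves total XOR = 0, i.e. changes one component's Grundy value g to g ⊕ X where X is the current total.
Stack A: need g' = 1⊕1 = 0. Options: 21−5→G=0, 21−7→G=0, 21−9→G=2. Hits: 2.
Stack B: need g' = 0⊕1 = 1. Options: 9−2→G=3, 9−4→G=2, 9−7→G=1. Hits: 1.

3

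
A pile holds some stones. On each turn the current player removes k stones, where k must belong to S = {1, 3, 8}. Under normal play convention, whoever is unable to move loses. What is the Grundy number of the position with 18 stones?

G(0) = 0
G(1) = mex{0} = 1
G(2) = mex{1} = 0
G(3) = mex{0,0} = 1
G(4) = mex{1,1} = 0
G(5) = mex{0,0} = 1
G(6) = mex{1,1} = 0
G(7) = mex{0,0} = 1
G(8) = mex{1,1,0} = 2
G(9) = mex{2,0,1} = 3
G(10) = mex{3,1,0} = 2
G(11) = mex{2,2,1} = 0
G(12) = mex{0,3,0} = 1
G(13) = mex{1,2,1} = 0
G(14) = mex{0,0,0} = 1
G(15) = mex{1,1,1} = 0
G(16) = mex{0,0,2} = 1
G(17) = mex{1,1,3} = 0
G(18) = mex{0,0,2} = 1

1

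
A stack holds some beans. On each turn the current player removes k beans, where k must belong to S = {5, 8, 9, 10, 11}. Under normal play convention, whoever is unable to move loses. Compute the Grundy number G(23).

n :  0  1  2  3  4  5  6  7  8  9 10 11 12 13 14 15 16 17 18 19 20 21 22 23
G :  0  0  0  0  0  1  1  1  1  1  2  2  2  2  2  3  0  0  0  0  0  1  1  1

1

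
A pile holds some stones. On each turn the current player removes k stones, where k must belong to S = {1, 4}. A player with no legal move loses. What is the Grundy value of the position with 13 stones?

n :  0  1  2  3  4  5  6  7  8  9 10 11 12 13
G :  0  1  0  1  2  0  1  0  1  2  0  1  0  1

1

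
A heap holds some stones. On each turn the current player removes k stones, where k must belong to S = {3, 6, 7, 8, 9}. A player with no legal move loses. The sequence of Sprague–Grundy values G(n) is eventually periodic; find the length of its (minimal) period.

12

n :  0  1  2  3  4  5  6  7  8  9 10 11 12 13 14 15 16 17 18 19 20 21 22 23 24 25
G :  0  0  0  1  1  1  2  2  2  3  3  3  0  0  0  1  1  1  2  2  2  3  3  3  0  0
G(n+12) = G(n) holds for n = 0,…,8 (a full window of length max(S) = 9), so the sequence is purely periodic with period 12.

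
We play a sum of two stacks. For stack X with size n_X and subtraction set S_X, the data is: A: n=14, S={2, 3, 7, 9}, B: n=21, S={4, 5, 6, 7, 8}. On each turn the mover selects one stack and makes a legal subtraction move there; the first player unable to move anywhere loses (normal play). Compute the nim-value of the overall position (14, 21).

0

Stack A, S = {2, 3, 7, 9}:
G(0) = 0
G(1) = mex{} = 0
G(2) = mex{0} = 1
G(3) = mex{0,0} = 1
G(4) = mex{1,0} = 2
G(5) = mex{1,1} = 0
G(6) = mex{2,1} = 0
G(7) = mex{0,2,0} = 1
G(8) = mex{0,0,0} = 1
G(9) = mex{1,0,1,0} = 2
G(10) = mex{1,1,1,0} = 2
G(11) = mex{2,1,2,1} = 0
G(12) = mex{2,2,0,1} = 3
G(13) = mex{0,2,0,2} = 1
G(14) = mex{3,0,1,0} = 2
G_A(14) = 2.
Stack B, S = {4, 5, 6, 7, 8}:
G(0) = 0
G(1) = mex{} = 0
G(2) = mex{} = 0
G(3) = mex{} = 0
G(4) = mex{0} = 1
G(5) = mex{0,0} = 1
G(6) = mex{0,0,0} = 1
G(7) = mex{0,0,0,0} = 1
G(8) = mex{1,0,0,0,0} = 2
G(9) = mex{1,1,0,0,0} = 2
G(10) = mex{1,1,1,0,0} = 2
G(11) = mex{1,1,1,1,0} = 2
G(12) = mex{2,1,1,1,1} = 0
G(13) = mex{2,2,1,1,1} = 0
G(14) = mex{2,2,2,1,1} = 0
G(15) = mex{2,2,2,2,1} = 0
G(16) = mex{0,2,2,2,2} = 1
G(17) = mex{0,0,2,2,2} = 1
G(18) = mex{0,0,0,2,2} = 1
G(19) = mex{0,0,0,0,2} = 1
G(20) = mex{1,0,0,0,0} = 2
G(21) = mex{1,1,0,0,0} = 2
G_B(21) = 2.
Combined Grundy value = 2 ⊕ 2 = 0.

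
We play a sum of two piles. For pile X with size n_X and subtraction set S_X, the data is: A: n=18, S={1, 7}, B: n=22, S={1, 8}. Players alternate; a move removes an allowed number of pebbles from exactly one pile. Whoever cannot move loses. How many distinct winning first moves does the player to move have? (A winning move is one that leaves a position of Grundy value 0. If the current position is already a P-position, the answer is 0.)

Pile A, S = {1, 7}:
G(0) = 0
G(1) = mex{0} = 1
G(2) = mex{1} = 0
G(3) = mex{0} = 1
G(4) = mex{1} = 0
G(5) = mex{0} = 1
G(6) = mex{1} = 0
G(7) = mex{0,0} = 1
G(8) = mex{1,1} = 0
G(9) = mex{0,0} = 1
G(10) = mex{1,1} = 0
G(11) = mex{0,0} = 1
G(12) = mex{1,1} = 0
G(13) = mex{0,0} = 1
G(14) = mex{1,1} = 0
G(15) = mex{0,0} = 1
G(16) = mex{1,1} = 0
G(17) = mex{0,0} = 1
G(18) = mex{1,1} = 0
G_A(18) = 0.
Pile B, S = {1, 8}:
G(0) = 0
G(1) = mex{0} = 1
G(2) = mex{1} = 0
G(3) = mex{0} = 1
G(4) = mex{1} = 0
G(5) = mex{0} = 1
G(6) = mex{1} = 0
G(7) = mex{0} = 1
G(8) = mex{1,0} = 2
G(9) = mex{2,1} = 0
G(10) = mex{0,0} = 1
G(11) = mex{1,1} = 0
G(12) = mex{0,0} = 1
G(13) = mex{1,1} = 0
G(14) = mex{0,0} = 1
G(15) = mex{1,1} = 0
G(16) = mex{0,2} = 1
G(17) = mex{1,0} = 2
G(18) = mex{2,1} = 0
G(19) = mex{0,0} = 1
G(20) = mex{1,1} = 0
G(21) = mex{0,0} = 1
G(22) = mex{1,1} = 0
G_B(22) = 0.
Combined Grundy value = 0 ⊕ 0 = 0.
A winning move leaves total XOR = 0, i.e. changes one component's Grundy value g to g ⊕ X where X is the current total.
Pile A: target g' = 0⊕0 = 0, but every legal move changes the Grundy value (mex property), so 0 moves.
Pile B: target g' = 0⊕0 = 0, but every legal move changes the Grundy value (mex property), so 0 moves.

0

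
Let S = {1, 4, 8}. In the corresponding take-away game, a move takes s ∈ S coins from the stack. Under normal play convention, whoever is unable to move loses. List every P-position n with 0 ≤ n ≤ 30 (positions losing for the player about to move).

n :  0  1  2  3  4  5  6  7  8  9 10 11 12 13 14 15 16 17 18 19 20 21 22 23 24 25 26 27 28 29 30
G :  0  1  0  1  2  0  1  0  1  2  3  2  0  1  0  1  2  0  1  0  1  2  3  2  0  1  0  1  2  0  1
P-positions are exactly the n with G(n) = 0.

0, 2, 5, 7, 12, 14, 17, 19, 24, 26, 29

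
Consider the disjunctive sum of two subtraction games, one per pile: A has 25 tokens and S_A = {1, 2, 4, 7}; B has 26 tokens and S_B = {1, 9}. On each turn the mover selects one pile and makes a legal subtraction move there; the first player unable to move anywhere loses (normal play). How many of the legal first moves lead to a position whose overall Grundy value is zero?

5

Pile A, S = {1, 2, 4, 7}:
G(0) = 0
G(1) = mex{0} = 1
G(2) = mex{1,0} = 2
G(3) = mex{2,1} = 0
G(4) = mex{0,2,0} = 1
G(5) = mex{1,0,1} = 2
G(6) = mex{2,1,2} = 0
G(7) = mex{0,2,0,0} = 1
G(8) = mex{1,0,1,1} = 2
G(9) = mex{2,1,2,2} = 0
G(10) = mex{0,2,0,0} = 1
G(11) = mex{1,0,1,1} = 2
G(12) = mex{2,1,2,2} = 0
G(13) = mex{0,2,0,0} = 1
G(14) = mex{1,0,1,1} = 2
G(15) = mex{2,1,2,2} = 0
G(16) = mex{0,2,0,0} = 1
G(17) = mex{1,0,1,1} = 2
G(18) = mex{2,1,2,2} = 0
G(19) = mex{0,2,0,0} = 1
G(20) = mex{1,0,1,1} = 2
G(21) = mex{2,1,2,2} = 0
G(22) = mex{0,2,0,0} = 1
G(23) = mex{1,0,1,1} = 2
G(24) = mex{2,1,2,2} = 0
G(25) = mex{0,2,0,0} = 1
G_A(25) = 1.
Pile B, S = {1, 9}:
G(0) = 0
G(1) = mex{0} = 1
G(2) = mex{1} = 0
G(3) = mex{0} = 1
G(4) = mex{1} = 0
G(5) = mex{0} = 1
G(6) = mex{1} = 0
G(7) = mex{0} = 1
G(8) = mex{1} = 0
G(9) = mex{0,0} = 1
G(10) = mex{1,1} = 0
G(11) = mex{0,0} = 1
G(12) = mex{1,1} = 0
G(13) = mex{0,0} = 1
G(14) = mex{1,1} = 0
G(15) = mex{0,0} = 1
G(16) = mex{1,1} = 0
G(17) = mex{0,0} = 1
G(18) = mex{1,1} = 0
G(19) = mex{0,0} = 1
G(20) = mex{1,1} = 0
G(21) = mex{0,0} = 1
G(22) = mex{1,1} = 0
G(23) = mex{0,0} = 1
G(24) = mex{1,1} = 0
G(25) = mex{0,0} = 1
G(26) = mex{1,1} = 0
G_B(26) = 0.
Combined Grundy value = 1 ⊕ 0 = 1.
A winning move leaves total XOR = 0, i.e. changes one component's Grundy value g to g ⊕ X where X is the current total.
Pile A: need g' = 1⊕1 = 0. Options: 25−1→G=0, 25−2→G=2, 25−4→G=0, 25−7→G=0. Hits: 3.
Pile B: need g' = 0⊕1 = 1. Options: 26−1→G=1, 26−9→G=1. Hits: 2.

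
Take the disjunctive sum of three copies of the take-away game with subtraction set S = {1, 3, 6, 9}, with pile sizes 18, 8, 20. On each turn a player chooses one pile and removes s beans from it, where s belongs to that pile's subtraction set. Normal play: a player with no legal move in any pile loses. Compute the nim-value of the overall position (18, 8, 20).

All piles use S = {1, 3, 6, 9}:
n :  0  1  2  3  4  5  6  7  8  9 10 11 12 13 14 15 16 17 18 19 20
G :  0  1  0  1  0  1  2  3  2  3  2  3  0  1  0  1  0  1  2  3  2
Pile A: G(18) = 2.
Pile B: G(8) = 2.
Pile C: G(20) = 2.
Combined Grundy value = 2 ⊕ 2 ⊕ 2 = 2.

2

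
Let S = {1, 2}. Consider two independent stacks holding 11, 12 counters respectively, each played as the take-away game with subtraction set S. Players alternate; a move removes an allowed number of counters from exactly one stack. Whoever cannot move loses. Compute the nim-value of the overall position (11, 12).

2

All stacks use S = {1, 2}:
n :  0  1  2  3  4  5  6  7  8  9 10 11 12
G :  0  1  2  0  1  2  0  1  2  0  1  2  0
Stack A: G(11) = 2.
Stack B: G(12) = 0.
Combined Grundy value = 2 ⊕ 0 = 2.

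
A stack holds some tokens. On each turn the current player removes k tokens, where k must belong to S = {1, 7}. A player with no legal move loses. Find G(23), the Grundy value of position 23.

1

n :  0  1  2  3  4  5  6  7  8  9 10 11 12 13 14 15 16 17 18 19 20 21 22 23
G :  0  1  0  1  0  1  0  1  0  1  0  1  0  1  0  1  0  1  0  1  0  1  0  1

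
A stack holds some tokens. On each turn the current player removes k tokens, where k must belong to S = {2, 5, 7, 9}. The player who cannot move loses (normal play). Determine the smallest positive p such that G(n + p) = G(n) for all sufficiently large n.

n :  0  1  2  3  4  5  6  7  8  9 10 11 12 13 14 15 16 17 18 19 20 21 22 23 24 25 26 27 28 29 30 31 32 33 34 35 36 37 38 39 40 41 42 43 44 45 46 47 48 49 50 51 52 53
G :  0  0  1  1  0  2  1  3  2  2  3  3  0  4  1  0  0  1  1  2  2  3  3  2  4  3  0  0  1  1  0  2  1  3  2  2  3  3  0  4  1  0  0  1  1  2  2  3  3  2  4  3  0  0
G(n+26) = G(n) holds for n = 0,…,8 (a full window of length max(S) = 9), so the sequence is purely periodic with period 26.

26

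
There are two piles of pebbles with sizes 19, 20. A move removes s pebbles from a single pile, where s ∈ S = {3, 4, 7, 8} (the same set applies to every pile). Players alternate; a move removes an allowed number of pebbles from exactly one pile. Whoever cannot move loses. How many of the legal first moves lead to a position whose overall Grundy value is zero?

1

All piles use S = {3, 4, 7, 8}:
G(0) = 0
G(1) = mex{} = 0
G(2) = mex{} = 0
G(3) = mex{0} = 1
G(4) = mex{0,0} = 1
G(5) = mex{0,0} = 1
G(6) = mex{1,0} = 2
G(7) = mex{1,1,0} = 2
G(8) = mex{1,1,0,0} = 2
G(9) = mex{2,1,0,0} = 3
G(10) = mex{2,2,1,0} = 3
G(11) = mex{2,2,1,1} = 0
G(12) = mex{3,2,1,1} = 0
G(13) = mex{3,3,2,1} = 0
G(14) = mex{0,3,2,2} = 1
G(15) = mex{0,0,2,2} = 1
G(16) = mex{0,0,3,2} = 1
G(17) = mex{1,0,3,3} = 2
G(18) = mex{1,1,0,3} = 2
G(19) = mex{1,1,0,0} = 2
G(20) = mex{2,1,0,0} = 3
Pile A: G(19) = 2.
Pile B: G(20) = 3.
Combined Grundy value = 2 ⊕ 3 = 1.
A winning move leaves total XOR = 0, i.e. changes one component's Grundy value g to g ⊕ X where X is the current total.
Pile A: need g' = 2⊕1 = 3. Options: 19−3→G=1, 19−4→G=1, 19−7→G=0, 19−8→G=0. Hits: 0.
Pile B: need g' = 3⊕1 = 2. Options: 20−3→G=2, 20−4→G=1, 20−7→G=0, 20−8→G=0. Hits: 1.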